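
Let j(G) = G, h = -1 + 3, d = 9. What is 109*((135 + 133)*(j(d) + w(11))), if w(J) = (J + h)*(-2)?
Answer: -496604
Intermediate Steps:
h = 2
w(J) = -4 - 2*J (w(J) = (J + 2)*(-2) = (2 + J)*(-2) = -4 - 2*J)
109*((135 + 133)*(j(d) + w(11))) = 109*((135 + 133)*(9 + (-4 - 2*11))) = 109*(268*(9 + (-4 - 22))) = 109*(268*(9 - 26)) = 109*(268*(-17)) = 109*(-4556) = -496604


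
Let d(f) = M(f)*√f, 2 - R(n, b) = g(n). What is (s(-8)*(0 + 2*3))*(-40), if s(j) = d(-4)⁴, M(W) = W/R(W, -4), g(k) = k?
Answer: -20480/27 ≈ -758.52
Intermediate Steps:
R(n, b) = 2 - n
M(W) = W/(2 - W)
d(f) = -f^(3/2)/(-2 + f) (d(f) = (-f/(-2 + f))*√f = -f^(3/2)/(-2 + f))
s(j) = 256/81 (s(j) = (-(-4)^(3/2)/(-2 - 4))⁴ = (-1*(-8*I)/(-6))⁴ = (-1*(-8*I)*(-⅙))⁴ = (-4*I/3)⁴ = 256/81)
(s(-8)*(0 + 2*3))*(-40) = (256*(0 + 2*3)/81)*(-40) = (256*(0 + 6)/81)*(-40) = ((256/81)*6)*(-40) = (512/27)*(-40) = -20480/27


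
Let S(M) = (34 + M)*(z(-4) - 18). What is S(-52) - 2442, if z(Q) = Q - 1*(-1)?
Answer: -2064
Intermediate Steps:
z(Q) = 1 + Q (z(Q) = Q + 1 = 1 + Q)
S(M) = -714 - 21*M (S(M) = (34 + M)*((1 - 4) - 18) = (34 + M)*(-3 - 18) = (34 + M)*(-21) = -714 - 21*M)
S(-52) - 2442 = (-714 - 21*(-52)) - 2442 = (-714 + 1092) - 2442 = 378 - 2442 = -2064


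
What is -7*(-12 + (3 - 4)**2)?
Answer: 77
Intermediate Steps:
-7*(-12 + (3 - 4)**2) = -7*(-12 + (-1)**2) = -7*(-12 + 1) = -7*(-11) = 77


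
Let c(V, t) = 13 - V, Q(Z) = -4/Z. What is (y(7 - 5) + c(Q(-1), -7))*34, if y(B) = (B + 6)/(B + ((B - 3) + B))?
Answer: 1190/3 ≈ 396.67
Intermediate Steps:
y(B) = (6 + B)/(-3 + 3*B) (y(B) = (6 + B)/(B + ((-3 + B) + B)) = (6 + B)/(B + (-3 + 2*B)) = (6 + B)/(-3 + 3*B))
(y(7 - 5) + c(Q(-1), -7))*34 = ((6 + (7 - 5))/(3*(-1 + (7 - 5))) + (13 - (-4)/(-1)))*34 = ((6 + 2)/(3*(-1 + 2)) + (13 - (-4)*(-1)))*34 = ((⅓)*8/1 + (13 - 1*4))*34 = ((⅓)*1*8 + (13 - 4))*34 = (8/3 + 9)*34 = (35/3)*34 = 1190/3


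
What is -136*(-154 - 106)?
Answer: 35360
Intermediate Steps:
-136*(-154 - 106) = -136*(-260) = 35360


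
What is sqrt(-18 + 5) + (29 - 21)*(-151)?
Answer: -1208 + I*sqrt(13) ≈ -1208.0 + 3.6056*I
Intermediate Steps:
sqrt(-18 + 5) + (29 - 21)*(-151) = sqrt(-13) + 8*(-151) = I*sqrt(13) - 1208 = -1208 + I*sqrt(13)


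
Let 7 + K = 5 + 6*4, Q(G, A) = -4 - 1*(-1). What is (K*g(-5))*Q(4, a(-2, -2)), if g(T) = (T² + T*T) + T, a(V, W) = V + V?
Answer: -2970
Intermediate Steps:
a(V, W) = 2*V
g(T) = T + 2*T² (g(T) = (T² + T²) + T = 2*T² + T = T + 2*T²)
Q(G, A) = -3 (Q(G, A) = -4 + 1 = -3)
K = 22 (K = -7 + (5 + 6*4) = -7 + (5 + 24) = -7 + 29 = 22)
(K*g(-5))*Q(4, a(-2, -2)) = (22*(-5*(1 + 2*(-5))))*(-3) = (22*(-5*(1 - 10)))*(-3) = (22*(-5*(-9)))*(-3) = (22*45)*(-3) = 990*(-3) = -2970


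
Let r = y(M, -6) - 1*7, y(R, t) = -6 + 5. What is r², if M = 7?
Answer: 64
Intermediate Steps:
y(R, t) = -1
r = -8 (r = -1 - 1*7 = -1 - 7 = -8)
r² = (-8)² = 64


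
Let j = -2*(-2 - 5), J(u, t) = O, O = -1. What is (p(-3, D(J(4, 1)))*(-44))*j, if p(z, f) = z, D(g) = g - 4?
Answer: 1848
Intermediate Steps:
J(u, t) = -1
D(g) = -4 + g
j = 14 (j = -2*(-7) = 14)
(p(-3, D(J(4, 1)))*(-44))*j = -3*(-44)*14 = 132*14 = 1848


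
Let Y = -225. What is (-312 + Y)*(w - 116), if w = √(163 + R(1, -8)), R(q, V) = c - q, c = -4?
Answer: 62292 - 537*√158 ≈ 55542.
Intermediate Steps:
R(q, V) = -4 - q
w = √158 (w = √(163 + (-4 - 1*1)) = √(163 + (-4 - 1)) = √(163 - 5) = √158 ≈ 12.570)
(-312 + Y)*(w - 116) = (-312 - 225)*(√158 - 116) = -537*(-116 + √158) = 62292 - 537*√158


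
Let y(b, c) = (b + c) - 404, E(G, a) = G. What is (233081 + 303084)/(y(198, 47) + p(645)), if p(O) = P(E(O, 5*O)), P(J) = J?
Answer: 536165/486 ≈ 1103.2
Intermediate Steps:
p(O) = O
y(b, c) = -404 + b + c
(233081 + 303084)/(y(198, 47) + p(645)) = (233081 + 303084)/((-404 + 198 + 47) + 645) = 536165/(-159 + 645) = 536165/486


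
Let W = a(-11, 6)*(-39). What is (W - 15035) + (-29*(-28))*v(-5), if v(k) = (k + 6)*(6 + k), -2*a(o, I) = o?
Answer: -28875/2 ≈ -14438.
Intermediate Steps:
a(o, I) = -o/2
v(k) = (6 + k)² (v(k) = (6 + k)*(6 + k) = (6 + k)²)
W = -429/2 (W = -½*(-11)*(-39) = (11/2)*(-39) = -429/2 ≈ -214.50)
(W - 15035) + (-29*(-28))*v(-5) = (-429/2 - 15035) + (-29*(-28))*(6 - 5)² = -30499/2 + 812*1² = -30499/2 + 812*1 = -30499/2 + 812 = -28875/2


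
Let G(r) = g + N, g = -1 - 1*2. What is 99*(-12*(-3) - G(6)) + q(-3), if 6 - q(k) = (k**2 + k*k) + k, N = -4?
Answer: 4248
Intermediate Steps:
g = -3 (g = -1 - 2 = -3)
q(k) = 6 - k - 2*k**2 (q(k) = 6 - ((k**2 + k*k) + k) = 6 - ((k**2 + k**2) + k) = 6 - (2*k**2 + k) = 6 - (k + 2*k**2) = 6 + (-k - 2*k**2) = 6 - k - 2*k**2)
G(r) = -7 (G(r) = -3 - 4 = -7)
99*(-12*(-3) - G(6)) + q(-3) = 99*(-12*(-3) - 1*(-7)) + (6 - 1*(-3) - 2*(-3)**2) = 99*(36 + 7) + (6 + 3 - 2*9) = 99*43 + (6 + 3 - 18) = 4257 - 9 = 4248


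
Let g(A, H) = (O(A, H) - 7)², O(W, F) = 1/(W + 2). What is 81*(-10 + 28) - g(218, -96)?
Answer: 68198679/48400 ≈ 1409.1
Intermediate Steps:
O(W, F) = 1/(2 + W)
g(A, H) = (-7 + 1/(2 + A))² (g(A, H) = (1/(2 + A) - 7)² = (-7 + 1/(2 + A))²)
81*(-10 + 28) - g(218, -96) = 81*(-10 + 28) - (13 + 7*218)²/(2 + 218)² = 81*18 - (13 + 1526)²/220² = 1458 - 1539²/48400 = 1458 - 2368521/48400 = 68198679/48400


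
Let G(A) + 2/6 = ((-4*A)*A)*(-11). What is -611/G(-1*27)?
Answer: -1833/96227 ≈ -0.019049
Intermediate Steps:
G(A) = -⅓ + 44*A² (G(A) = -⅓ + ((-4*A)*A)*(-11) = -⅓ - 4*A²*(-11) = -⅓ + 44*A²)
-611/G(-1*27) = -611/(-⅓ + 44*(-1*27)²) = -611/(-⅓ + 44*(-27)²) = -611/(-⅓ + 44*729) = -611/(-⅓ + 32076) = -611/96227/3 = -611*3/96227 = -1833/96227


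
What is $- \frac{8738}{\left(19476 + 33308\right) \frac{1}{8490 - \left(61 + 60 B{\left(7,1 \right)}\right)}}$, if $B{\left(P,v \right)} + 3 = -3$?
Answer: $- \frac{38399141}{26392} \approx -1455.0$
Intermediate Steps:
$B{\left(P,v \right)} = -6$ ($B{\left(P,v \right)} = -3 - 3 = -6$)
$- \frac{8738}{\left(19476 + 33308\right) \frac{1}{8490 - \left(61 + 60 B{\left(7,1 \right)}\right)}} = - \frac{8738}{\left(19476 + 33308\right) \frac{1}{8490 - -299}} = - \frac{8738}{52784 \frac{1}{8490 + \left(-61 + 360\right)}} = - \frac{8738}{52784 \frac{1}{8490 + 299}} = - \frac{8738}{52784 \cdot \frac{1}{8789}} = - \frac{8738}{\frac{52784}{8789}} = \left(-8738\right) \frac{8789}{52784} = - \frac{38399141}{26392}$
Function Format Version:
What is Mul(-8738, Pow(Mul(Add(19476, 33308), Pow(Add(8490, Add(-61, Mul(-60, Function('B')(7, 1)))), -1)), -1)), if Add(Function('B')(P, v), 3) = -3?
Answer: Rational(-38399141, 26392) ≈ -1455.0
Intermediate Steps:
Function('B')(P, v) = -6 (Function('B')(P, v) = Add(-3, -3) = -6)
Mul(-8738, Pow(Mul(Add(19476, 33308), Pow(Add(8490, Add(-61, Mul(-60, Function('B')(7, 1)))), -1)), -1)) = Mul(-8738, Pow(Mul(Add(19476, 33308), Pow(Add(8490, Add(-61, Mul(-60, -6))), -1)), -1)) = Mul(-8738, Pow(Mul(52784, Pow(Add(8490, Add(-61, 360)), -1)), -1)) = Mul(-8738, Pow(Mul(52784, Pow(Add(8490, 299), -1)), -1)) = Mul(-8738, Pow(Mul(52784, Pow(8789, -1)), -1)) = Mul(-8738, Pow(Mul(52784, Rational(1, 8789)), -1)) = Mul(-8738, Pow(Rational(52784, 8789), -1)) = Mul(-8738, Rational(8789, 52784)) = Rational(-38399141, 26392)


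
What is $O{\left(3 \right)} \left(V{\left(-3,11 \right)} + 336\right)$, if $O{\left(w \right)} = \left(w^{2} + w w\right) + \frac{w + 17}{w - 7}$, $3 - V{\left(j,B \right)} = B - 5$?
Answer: $4329$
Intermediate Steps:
$V{\left(j,B \right)} = 8 - B$ ($V{\left(j,B \right)} = 3 - \left(B - 5\right) = 3 - \left(-5 + B\right) = 8 - B$)
$O{\left(w \right)} = 2 w^{2} + \frac{17 + w}{-7 + w}$ ($O{\left(w \right)} = \left(w^{2} + w^{2}\right) + \frac{17 + w}{-7 + w} = 2 w^{2} + \frac{17 + w}{-7 + w}$)
$O{\left(3 \right)} \left(V{\left(-3,11 \right)} + 336\right) = \frac{17 + 3 - 14 \cdot 3^{2} + 2 \cdot 3^{3}}{-7 + 3} \left(\left(8 - 11\right) + 336\right) = \frac{17 + 3 - 126 + 2 \cdot 27}{-4} \left(\left(8 - 11\right) + 336\right) = - \frac{17 + 3 - 126 + 54}{4} \left(-3 + 336\right) = \left(- \frac{1}{4}\right) \left(-52\right) 333 = 13 \cdot 333 = 4329$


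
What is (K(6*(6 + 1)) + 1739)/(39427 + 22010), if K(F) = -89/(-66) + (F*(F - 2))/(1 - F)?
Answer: 4598503/166248522 ≈ 0.027660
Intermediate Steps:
K(F) = 89/66 + F*(-2 + F)/(1 - F) (K(F) = -89*(-1/66) + (F*(-2 + F))/(1 - F) = 89/66 + F*(-2 + F)/(1 - F))
(K(6*(6 + 1)) + 1739)/(39427 + 22010) = ((-89 - 66*36*(6 + 1)² + 221*(6*(6 + 1)))/(66*(-1 + 6*(6 + 1))) + 1739)/(39427 + 22010) = ((-89 - 66*(6*7)² + 221*(6*7))/(66*(-1 + 6*7)) + 1739)/61437 = ((-89 - 66*42² + 221*42)/(66*(-1 + 42)) + 1739)*(1/61437) = ((1/66)*(-89 - 66*1764 + 9282)/41 + 1739)*(1/61437) = ((1/66)*(1/41)*(-89 - 116424 + 9282) + 1739)*(1/61437) = ((1/66)*(1/41)*(-107231) + 1739)*(1/61437) = (-107231/2706 + 1739)*(1/61437) = (4598503/2706)*(1/61437) = 4598503/166248522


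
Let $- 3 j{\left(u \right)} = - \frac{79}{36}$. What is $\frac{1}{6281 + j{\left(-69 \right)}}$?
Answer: $\frac{108}{678427} \approx 0.00015919$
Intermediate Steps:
$j{\left(u \right)} = \frac{79}{108}$ ($j{\left(u \right)} = - \frac{\left(-79\right) \frac{1}{36}}{3} = \left(- \frac{1}{3}\right) \left(- \frac{79}{36}\right) = \frac{79}{108}$)
$\frac{1}{6281 + j{\left(-69 \right)}} = \frac{1}{6281 + \frac{79}{108}} = \frac{1}{\frac{678427}{108}} = \frac{108}{678427}$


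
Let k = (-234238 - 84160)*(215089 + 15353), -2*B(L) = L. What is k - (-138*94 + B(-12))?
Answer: -73372258950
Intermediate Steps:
B(L) = -L/2
k = -73372271916 (k = -318398*230442 = -73372271916)
k - (-138*94 + B(-12)) = -73372271916 - (-138*94 - ½*(-12)) = -73372271916 - (-12972 + 6) = -73372271916 - 1*(-12966) = -73372271916 + 12966 = -73372258950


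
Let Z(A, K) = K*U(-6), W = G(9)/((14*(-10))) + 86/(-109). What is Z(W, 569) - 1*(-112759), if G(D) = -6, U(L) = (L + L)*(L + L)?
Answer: 194695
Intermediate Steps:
U(L) = 4*L² (U(L) = (2*L)*(2*L) = 4*L²)
W = -5693/7630 (W = -6/(14*(-10)) + 86/(-109) = -6/(-140) + 86*(-1/109) = -6*(-1/140) - 86/109 = 3/70 - 86/109 = -5693/7630 ≈ -0.74613)
Z(A, K) = 144*K (Z(A, K) = K*(4*(-6)²) = K*(4*36) = K*144 = 144*K)
Z(W, 569) - 1*(-112759) = 144*569 - 1*(-112759) = 81936 + 112759 = 194695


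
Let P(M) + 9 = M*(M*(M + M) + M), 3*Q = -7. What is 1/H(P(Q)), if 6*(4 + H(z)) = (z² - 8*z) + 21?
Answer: 4374/778249 ≈ 0.0056203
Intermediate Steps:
Q = -7/3 (Q = (⅓)*(-7) = -7/3 ≈ -2.3333)
P(M) = -9 + M*(M + 2*M²) (P(M) = -9 + M*(M*(M + M) + M) = -9 + M*(M*(2*M) + M) = -9 + M*(2*M² + M) = -9 + M*(M + 2*M²))
H(z) = -½ - 4*z/3 + z²/6 (H(z) = -4 + ((z² - 8*z) + 21)/6 = -4 + (21 + z² - 8*z)/6 = -4 + (7/2 - 4*z/3 + z²/6) = -½ - 4*z/3 + z²/6)
1/H(P(Q)) = 1/(-½ - 4*(-9 + (-7/3)² + 2*(-7/3)³)/3 + (-9 + (-7/3)² + 2*(-7/3)³)²/6) = 1/(-½ - 4*(-9 + 49/9 + 2*(-343/27))/3 + (-9 + 49/9 + 2*(-343/27))²/6) = 1/(-½ - 4*(-9 + 49/9 - 686/27)/3 + (-9 + 49/9 - 686/27)²/6) = 1/(-½ - 4/3*(-782/27) + (-782/27)²/6) = 1/(-½ + 3128/81 + (⅙)*(611524/729)) = 1/(-½ + 3128/81 + 305762/2187) = 1/(778249/4374) = 4374/778249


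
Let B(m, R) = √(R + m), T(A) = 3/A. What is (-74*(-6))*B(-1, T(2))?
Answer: 222*√2 ≈ 313.96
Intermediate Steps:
(-74*(-6))*B(-1, T(2)) = (-74*(-6))*√(3/2 - 1) = 444*√(3*(½) - 1) = 444*√(3/2 - 1) = 444*√(½) = 444*(√2/2) = 222*√2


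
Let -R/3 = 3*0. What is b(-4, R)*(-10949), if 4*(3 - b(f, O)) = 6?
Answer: -32847/2 ≈ -16424.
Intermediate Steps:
R = 0 (R = -9*0 = -3*0 = 0)
b(f, O) = 3/2 (b(f, O) = 3 - ¼*6 = 3 - 3/2 = 3/2)
b(-4, R)*(-10949) = (3/2)*(-10949) = -32847/2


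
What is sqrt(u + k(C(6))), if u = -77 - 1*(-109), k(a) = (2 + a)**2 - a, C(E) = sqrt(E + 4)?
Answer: sqrt(46 + 3*sqrt(10)) ≈ 7.4490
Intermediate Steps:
C(E) = sqrt(4 + E)
u = 32 (u = -77 + 109 = 32)
sqrt(u + k(C(6))) = sqrt(32 + ((2 + sqrt(4 + 6))**2 - sqrt(4 + 6))) = sqrt(32 + ((2 + sqrt(10))**2 - sqrt(10))) = sqrt(32 + (2 + sqrt(10))**2 - sqrt(10))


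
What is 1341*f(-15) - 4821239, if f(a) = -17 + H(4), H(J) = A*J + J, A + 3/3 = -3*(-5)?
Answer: -4763576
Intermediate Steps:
A = 14 (A = -1 - 3*(-5) = -1 + 15 = 14)
H(J) = 15*J (H(J) = 14*J + J = 15*J)
f(a) = 43 (f(a) = -17 + 15*4 = -17 + 60 = 43)
1341*f(-15) - 4821239 = 1341*43 - 4821239 = 57663 - 4821239 = -4763576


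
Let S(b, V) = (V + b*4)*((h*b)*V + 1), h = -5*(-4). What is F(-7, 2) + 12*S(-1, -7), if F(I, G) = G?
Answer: -18610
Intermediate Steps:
h = 20
S(b, V) = (1 + 20*V*b)*(V + 4*b) (S(b, V) = (V + b*4)*((20*b)*V + 1) = (V + 4*b)*(20*V*b + 1) = (V + 4*b)*(1 + 20*V*b) = (1 + 20*V*b)*(V + 4*b))
F(-7, 2) + 12*S(-1, -7) = 2 + 12*(-7 + 4*(-1) + 20*(-1)*(-7)**2 + 80*(-7)*(-1)**2) = 2 + 12*(-7 - 4 + 20*(-1)*49 + 80*(-7)*1) = 2 + 12*(-7 - 4 - 980 - 560) = 2 + 12*(-1551) = 2 - 18612 = -18610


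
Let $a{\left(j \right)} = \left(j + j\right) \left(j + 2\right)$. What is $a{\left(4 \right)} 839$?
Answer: $40272$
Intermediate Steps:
$a{\left(j \right)} = 2 j \left(2 + j\right)$
$a{\left(4 \right)} 839 = 2 \cdot 4 \left(2 + 4\right) 839 = 2 \cdot 4 \cdot 6 \cdot 839 = 48 \cdot 839 = 40272$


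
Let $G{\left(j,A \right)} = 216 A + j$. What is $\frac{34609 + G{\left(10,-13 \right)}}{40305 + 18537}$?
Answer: $\frac{31811}{58842} \approx 0.54062$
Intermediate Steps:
$G{\left(j,A \right)} = j + 216 A$
$\frac{34609 + G{\left(10,-13 \right)}}{40305 + 18537} = \frac{34609 + \left(10 + 216 \left(-13\right)\right)}{40305 + 18537} = \frac{34609 + \left(10 - 2808\right)}{58842} = \left(34609 - 2798\right) \frac{1}{58842} = 31811 \cdot \frac{1}{58842} = \frac{31811}{58842}$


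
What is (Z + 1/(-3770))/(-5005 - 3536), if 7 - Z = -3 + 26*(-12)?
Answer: -1213939/32199570 ≈ -0.037700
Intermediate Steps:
Z = 322 (Z = 7 - (-3 + 26*(-12)) = 7 - (-3 - 312) = 7 - 1*(-315) = 7 + 315 = 322)
(Z + 1/(-3770))/(-5005 - 3536) = (322 + 1/(-3770))/(-5005 - 3536) = (322 - 1/3770)/(-8541) = (1213939/3770)*(-1/8541) = -1213939/32199570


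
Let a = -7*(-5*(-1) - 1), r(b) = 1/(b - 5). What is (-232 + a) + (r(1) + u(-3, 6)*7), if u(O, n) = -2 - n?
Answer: -1265/4 ≈ -316.25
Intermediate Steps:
r(b) = 1/(-5 + b)
a = -28 (a = -7*(5 - 1) = -7*4 = -28)
(-232 + a) + (r(1) + u(-3, 6)*7) = (-232 - 28) + (1/(-5 + 1) + (-2 - 1*6)*7) = -260 + (1/(-4) + (-2 - 6)*7) = -260 + (-1/4 - 8*7) = -260 + (-1/4 - 56) = -260 - 225/4 = -1265/4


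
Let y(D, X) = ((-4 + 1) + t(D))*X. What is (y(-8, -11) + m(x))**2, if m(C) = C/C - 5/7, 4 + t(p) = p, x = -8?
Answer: 1338649/49 ≈ 27319.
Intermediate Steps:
t(p) = -4 + p
m(C) = 2/7 (m(C) = 1 - 5*1/7 = 1 - 5/7 = 2/7)
y(D, X) = X*(-7 + D) (y(D, X) = ((-4 + 1) + (-4 + D))*X = (-3 + (-4 + D))*X = (-7 + D)*X = X*(-7 + D))
(y(-8, -11) + m(x))**2 = (-11*(-7 - 8) + 2/7)**2 = (-11*(-15) + 2/7)**2 = (165 + 2/7)**2 = (1157/7)**2 = 1338649/49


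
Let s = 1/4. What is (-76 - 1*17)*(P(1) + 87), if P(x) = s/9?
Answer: -97123/12 ≈ -8093.6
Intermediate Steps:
s = ¼ ≈ 0.25000
P(x) = 1/36 (P(x) = (¼)/9 = (¼)*(⅑) = 1/36)
(-76 - 1*17)*(P(1) + 87) = (-76 - 1*17)*(1/36 + 87) = (-76 - 17)*(3133/36) = -93*3133/36 = -97123/12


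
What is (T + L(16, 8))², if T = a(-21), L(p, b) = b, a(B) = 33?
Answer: 1681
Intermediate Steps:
T = 33
(T + L(16, 8))² = (33 + 8)² = 41² = 1681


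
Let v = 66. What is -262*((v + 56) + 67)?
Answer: -49518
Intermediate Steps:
-262*((v + 56) + 67) = -262*((66 + 56) + 67) = -262*(122 + 67) = -262*189 = -49518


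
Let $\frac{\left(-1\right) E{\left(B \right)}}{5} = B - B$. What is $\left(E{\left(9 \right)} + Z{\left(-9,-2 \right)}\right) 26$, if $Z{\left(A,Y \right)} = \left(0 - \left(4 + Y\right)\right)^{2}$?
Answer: $104$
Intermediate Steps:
$E{\left(B \right)} = 0$ ($E{\left(B \right)} = - 5 \left(B - B\right) = \left(-5\right) 0 = 0$)
$Z{\left(A,Y \right)} = \left(-4 - Y\right)^{2}$
$\left(E{\left(9 \right)} + Z{\left(-9,-2 \right)}\right) 26 = \left(0 + \left(4 - 2\right)^{2}\right) 26 = \left(0 + 2^{2}\right) 26 = \left(0 + 4\right) 26 = 4 \cdot 26 = 104$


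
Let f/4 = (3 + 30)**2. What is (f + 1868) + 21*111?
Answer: 8555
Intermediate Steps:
f = 4356 (f = 4*(3 + 30)**2 = 4*33**2 = 4*1089 = 4356)
(f + 1868) + 21*111 = (4356 + 1868) + 21*111 = 6224 + 2331 = 8555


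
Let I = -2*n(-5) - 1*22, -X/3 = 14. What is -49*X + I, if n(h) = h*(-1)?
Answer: 2026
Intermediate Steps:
n(h) = -h
X = -42 (X = -3*14 = -42)
I = -32 (I = -(-2)*(-5) - 1*22 = -2*5 - 22 = -10 - 22 = -32)
-49*X + I = -49*(-42) - 32 = 2058 - 32 = 2026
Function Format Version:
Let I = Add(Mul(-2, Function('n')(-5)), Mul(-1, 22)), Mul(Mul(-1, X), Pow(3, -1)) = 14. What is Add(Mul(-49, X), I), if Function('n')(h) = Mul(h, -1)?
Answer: 2026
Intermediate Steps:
Function('n')(h) = Mul(-1, h)
X = -42 (X = Mul(-3, 14) = -42)
I = -32 (I = Add(Mul(-2, Mul(-1, -5)), Mul(-1, 22)) = Add(Mul(-2, 5), -22) = Add(-10, -22) = -32)
Add(Mul(-49, X), I) = Add(Mul(-49, -42), -32) = Add(2058, -32) = 2026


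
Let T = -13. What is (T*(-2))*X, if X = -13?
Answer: -338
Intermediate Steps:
(T*(-2))*X = -13*(-2)*(-13) = 26*(-13) = -338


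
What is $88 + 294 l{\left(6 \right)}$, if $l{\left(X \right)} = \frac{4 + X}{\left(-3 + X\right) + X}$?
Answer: $\frac{1244}{3} \approx 414.67$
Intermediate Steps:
$l{\left(X \right)} = \frac{4 + X}{-3 + 2 X}$
$88 + 294 l{\left(6 \right)} = 88 + 294 \frac{4 + 6}{-3 + 2 \cdot 6} = 88 + 294 \frac{1}{-3 + 12} \cdot 10 = 88 + 294 \cdot \frac{1}{9} \cdot 10 = 88 + 294 \cdot \frac{10}{9} = 88 + \frac{980}{3} = \frac{1244}{3}$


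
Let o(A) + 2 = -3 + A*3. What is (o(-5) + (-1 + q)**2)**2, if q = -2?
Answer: 121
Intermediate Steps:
o(A) = -5 + 3*A (o(A) = -2 + (-3 + A*3) = -2 + (-3 + 3*A) = -5 + 3*A)
(o(-5) + (-1 + q)**2)**2 = ((-5 + 3*(-5)) + (-1 - 2)**2)**2 = ((-5 - 15) + (-3)**2)**2 = (-20 + 9)**2 = (-11)**2 = 121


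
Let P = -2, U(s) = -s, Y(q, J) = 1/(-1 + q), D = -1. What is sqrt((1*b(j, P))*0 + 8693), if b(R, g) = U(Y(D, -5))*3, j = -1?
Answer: sqrt(8693) ≈ 93.236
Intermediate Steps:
b(R, g) = 3/2 (b(R, g) = -1/(-1 - 1)*3 = -1/(-2)*3 = -1*(-1/2)*3 = (1/2)*3 = 3/2)
sqrt((1*b(j, P))*0 + 8693) = sqrt((1*(3/2))*0 + 8693) = sqrt((3/2)*0 + 8693) = sqrt(0 + 8693) = sqrt(8693)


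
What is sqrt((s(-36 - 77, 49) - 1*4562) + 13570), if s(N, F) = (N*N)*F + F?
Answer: sqrt(634738) ≈ 796.70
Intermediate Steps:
s(N, F) = F + F*N**2 (s(N, F) = N**2*F + F = F*N**2 + F = F + F*N**2)
sqrt((s(-36 - 77, 49) - 1*4562) + 13570) = sqrt((49*(1 + (-36 - 77)**2) - 1*4562) + 13570) = sqrt((49*(1 + (-113)**2) - 4562) + 13570) = sqrt((49*(1 + 12769) - 4562) + 13570) = sqrt((49*12770 - 4562) + 13570) = sqrt((625730 - 4562) + 13570) = sqrt(621168 + 13570) = sqrt(634738)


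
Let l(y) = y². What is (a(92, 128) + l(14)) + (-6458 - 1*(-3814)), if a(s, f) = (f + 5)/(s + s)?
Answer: -450299/184 ≈ -2447.3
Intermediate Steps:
a(s, f) = (5 + f)/(2*s) (a(s, f) = (5 + f)/((2*s)) = (5 + f)*(1/(2*s)) = (5 + f)/(2*s))
(a(92, 128) + l(14)) + (-6458 - 1*(-3814)) = ((½)*(5 + 128)/92 + 14²) + (-6458 - 1*(-3814)) = ((½)*(1/92)*133 + 196) + (-6458 + 3814) = (133/184 + 196) - 2644 = 36197/184 - 2644 = -450299/184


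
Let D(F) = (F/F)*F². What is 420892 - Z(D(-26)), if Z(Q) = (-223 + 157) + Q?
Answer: 420282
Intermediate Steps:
D(F) = F² (D(F) = 1*F² = F²)
Z(Q) = -66 + Q
420892 - Z(D(-26)) = 420892 - (-66 + (-26)²) = 420892 - (-66 + 676) = 420892 - 1*610 = 420892 - 610 = 420282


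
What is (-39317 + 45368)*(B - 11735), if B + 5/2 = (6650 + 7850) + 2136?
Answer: 59281647/2 ≈ 2.9641e+7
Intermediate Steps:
B = 33267/2 (B = -5/2 + ((6650 + 7850) + 2136) = -5/2 + (14500 + 2136) = -5/2 + 16636 = 33267/2 ≈ 16634.)
(-39317 + 45368)*(B - 11735) = (-39317 + 45368)*(33267/2 - 11735) = 6051*(9797/2) = 59281647/2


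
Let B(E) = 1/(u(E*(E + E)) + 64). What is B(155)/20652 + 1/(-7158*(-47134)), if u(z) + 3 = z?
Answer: 55457231/13967582657684166 ≈ 3.9704e-9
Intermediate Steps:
u(z) = -3 + z
B(E) = 1/(61 + 2*E**2) (B(E) = 1/((-3 + E*(E + E)) + 64) = 1/((-3 + E*(2*E)) + 64) = 1/((-3 + 2*E**2) + 64) = 1/(61 + 2*E**2))
B(155)/20652 + 1/(-7158*(-47134)) = 1/((61 + 2*155**2)*20652) + 1/(-7158*(-47134)) = (1/20652)/(61 + 2*24025) - 1/7158*(-1/47134) = (1/20652)/(61 + 48050) + 1/337385172 = (1/20652)/48111 + 1/337385172 = (1/48111)*(1/20652) + 1/337385172 = 1/993588372 + 1/337385172 = 55457231/13967582657684166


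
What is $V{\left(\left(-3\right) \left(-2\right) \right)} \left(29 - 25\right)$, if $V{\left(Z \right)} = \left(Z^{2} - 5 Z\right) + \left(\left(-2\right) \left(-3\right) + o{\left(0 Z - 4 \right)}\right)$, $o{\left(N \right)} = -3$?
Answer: $36$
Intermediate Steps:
$V{\left(Z \right)} = 3 + Z^{2} - 5 Z$ ($V{\left(Z \right)} = \left(Z^{2} - 5 Z\right) - -3 = \left(Z^{2} - 5 Z\right) + \left(6 - 3\right) = \left(Z^{2} - 5 Z\right) + 3 = 3 + Z^{2} - 5 Z$)
$V{\left(\left(-3\right) \left(-2\right) \right)} \left(29 - 25\right) = \left(3 + \left(\left(-3\right) \left(-2\right)\right)^{2} - 5 \left(\left(-3\right) \left(-2\right)\right)\right) \left(29 - 25\right) = \left(3 + 6^{2} - 30\right) 4 = \left(3 + 36 - 30\right) 4 = 9 \cdot 4 = 36$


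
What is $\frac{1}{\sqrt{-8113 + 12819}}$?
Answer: $\frac{\sqrt{4706}}{4706} \approx 0.014577$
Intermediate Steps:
$\frac{1}{\sqrt{-8113 + 12819}} = \frac{1}{\sqrt{4706}} = \frac{\sqrt{4706}}{4706}$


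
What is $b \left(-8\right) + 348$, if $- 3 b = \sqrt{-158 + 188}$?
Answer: $348 + \frac{8 \sqrt{30}}{3} \approx 362.61$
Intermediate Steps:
$b = - \frac{\sqrt{30}}{3}$ ($b = - \frac{\sqrt{-158 + 188}}{3} = - \frac{\sqrt{30}}{3} \approx -1.8257$)
$b \left(-8\right) + 348 = - \frac{\sqrt{30}}{3} \left(-8\right) + 348 = \frac{8 \sqrt{30}}{3} + 348 = 348 + \frac{8 \sqrt{30}}{3}$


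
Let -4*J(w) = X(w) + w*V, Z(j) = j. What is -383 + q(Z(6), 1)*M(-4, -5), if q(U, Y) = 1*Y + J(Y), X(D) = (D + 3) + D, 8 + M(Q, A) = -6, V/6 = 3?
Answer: -633/2 ≈ -316.50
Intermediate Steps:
V = 18 (V = 6*3 = 18)
M(Q, A) = -14 (M(Q, A) = -8 - 6 = -14)
X(D) = 3 + 2*D (X(D) = (3 + D) + D = 3 + 2*D)
J(w) = -¾ - 5*w (J(w) = -((3 + 2*w) + w*18)/4 = -((3 + 2*w) + 18*w)/4 = -(3 + 20*w)/4 = -¾ - 5*w)
q(U, Y) = -¾ - 4*Y (q(U, Y) = 1*Y + (-¾ - 5*Y) = Y + (-¾ - 5*Y) = -¾ - 4*Y)
-383 + q(Z(6), 1)*M(-4, -5) = -383 + (-¾ - 4*1)*(-14) = -383 + (-¾ - 4)*(-14) = -383 - 19/4*(-14) = -383 + 133/2 = -633/2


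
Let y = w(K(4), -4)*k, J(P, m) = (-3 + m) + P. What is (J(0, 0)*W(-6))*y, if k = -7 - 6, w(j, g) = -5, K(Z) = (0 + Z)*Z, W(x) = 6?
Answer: -1170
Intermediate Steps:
K(Z) = Z² (K(Z) = Z*Z = Z²)
J(P, m) = -3 + P + m
k = -13
y = 65 (y = -5*(-13) = 65)
(J(0, 0)*W(-6))*y = ((-3 + 0 + 0)*6)*65 = -3*6*65 = -18*65 = -1170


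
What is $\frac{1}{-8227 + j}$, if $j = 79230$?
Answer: $\frac{1}{71003} \approx 1.4084 \cdot 10^{-5}$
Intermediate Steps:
$\frac{1}{-8227 + j} = \frac{1}{-8227 + 79230} = \frac{1}{71003}$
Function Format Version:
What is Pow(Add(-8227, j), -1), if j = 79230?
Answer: Rational(1, 71003) ≈ 1.4084e-5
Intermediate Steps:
Pow(Add(-8227, j), -1) = Pow(Add(-8227, 79230), -1) = Pow(71003, -1) = Rational(1, 71003)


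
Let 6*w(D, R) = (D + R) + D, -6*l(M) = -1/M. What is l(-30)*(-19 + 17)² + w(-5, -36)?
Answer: -346/45 ≈ -7.6889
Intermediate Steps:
l(M) = 1/(6*M) (l(M) = -(-1)/(6*M) = 1/(6*M))
w(D, R) = D/3 + R/6 (w(D, R) = ((D + R) + D)/6 = (R + 2*D)/6 = D/3 + R/6)
l(-30)*(-19 + 17)² + w(-5, -36) = ((⅙)/(-30))*(-19 + 17)² + ((⅓)*(-5) + (⅙)*(-36)) = ((⅙)*(-1/30))*(-2)² + (-5/3 - 6) = -1/180*4 - 23/3 = -1/45 - 23/3 = -346/45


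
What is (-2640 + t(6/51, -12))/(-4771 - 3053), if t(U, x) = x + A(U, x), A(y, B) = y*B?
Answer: 3759/11084 ≈ 0.33914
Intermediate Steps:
A(y, B) = B*y
t(U, x) = x + U*x (t(U, x) = x + x*U = x + U*x)
(-2640 + t(6/51, -12))/(-4771 - 3053) = (-2640 - 12*(1 + 6/51))/(-4771 - 3053) = (-2640 - 12*(1 + 6*(1/51)))/(-7824) = (-2640 - 12*(1 + 2/17))*(-1/7824) = (-2640 - 12*19/17)*(-1/7824) = (-2640 - 228/17)*(-1/7824) = -45108/17*(-1/7824) = 3759/11084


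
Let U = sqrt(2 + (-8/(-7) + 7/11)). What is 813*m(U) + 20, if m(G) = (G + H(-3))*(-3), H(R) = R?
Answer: 7337 - 2439*sqrt(22407)/77 ≈ 2595.5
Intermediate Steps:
U = sqrt(22407)/77 (U = sqrt(2 + (-8*(-1/7) + 7*(1/11))) = sqrt(2 + (8/7 + 7/11)) = sqrt(2 + 137/77) = sqrt(291/77) = sqrt(22407)/77 ≈ 1.9440)
m(G) = 9 - 3*G (m(G) = (G - 3)*(-3) = (-3 + G)*(-3) = 9 - 3*G)
813*m(U) + 20 = 813*(9 - 3*sqrt(22407)/77) + 20 = (7317 - 2439*sqrt(22407)/77) + 20 = 7337 - 2439*sqrt(22407)/77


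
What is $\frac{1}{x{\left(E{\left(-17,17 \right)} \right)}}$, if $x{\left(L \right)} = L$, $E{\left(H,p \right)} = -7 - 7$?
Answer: $- \frac{1}{14} \approx -0.071429$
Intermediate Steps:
$E{\left(H,p \right)} = -14$ ($E{\left(H,p \right)} = -7 - 7 = -14$)
$\frac{1}{x{\left(E{\left(-17,17 \right)} \right)}} = \frac{1}{-14} = - \frac{1}{14}$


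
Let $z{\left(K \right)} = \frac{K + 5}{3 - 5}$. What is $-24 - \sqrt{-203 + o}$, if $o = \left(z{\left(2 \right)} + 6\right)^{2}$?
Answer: $-24 - \frac{i \sqrt{787}}{2} \approx -24.0 - 14.027 i$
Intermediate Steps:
$z{\left(K \right)} = - \frac{5}{2} - \frac{K}{2}$ ($z{\left(K \right)} = \frac{5 + K}{-2} = \left(5 + K\right) \left(- \frac{1}{2}\right) = - \frac{5}{2} - \frac{K}{2}$)
$o = \frac{25}{4}$ ($o = \left(\left(- \frac{5}{2} - 1\right) + 6\right)^{2} = \left(- \frac{7}{2} + 6\right)^{2} = \left(\frac{5}{2}\right)^{2} = \frac{25}{4} \approx 6.25$)
$-24 - \sqrt{-203 + o} = -24 - \sqrt{-203 + \frac{25}{4}} = -24 - \sqrt{- \frac{787}{4}} = -24 - \frac{i \sqrt{787}}{2}$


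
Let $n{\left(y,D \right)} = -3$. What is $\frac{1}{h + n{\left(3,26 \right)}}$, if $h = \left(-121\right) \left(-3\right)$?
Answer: $\frac{1}{360} \approx 0.0027778$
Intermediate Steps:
$h = 363$
$\frac{1}{h + n{\left(3,26 \right)}} = \frac{1}{363 - 3} = \frac{1}{360}$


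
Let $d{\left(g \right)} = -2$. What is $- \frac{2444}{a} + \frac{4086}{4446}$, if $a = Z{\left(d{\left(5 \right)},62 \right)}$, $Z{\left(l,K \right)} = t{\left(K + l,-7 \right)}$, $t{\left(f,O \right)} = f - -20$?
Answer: $- \frac{146377}{4940} \approx -29.631$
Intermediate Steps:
$t{\left(f,O \right)} = 20 + f$ ($t{\left(f,O \right)} = f + 20 = 20 + f$)
$Z{\left(l,K \right)} = 20 + K + l$ ($Z{\left(l,K \right)} = 20 + \left(K + l\right) = 20 + K + l$)
$a = 80$ ($a = 20 + 62 - 2 = 80$)
$- \frac{2444}{a} + \frac{4086}{4446} = - \frac{2444}{80} + \frac{4086}{4446} = \left(-2444\right) \frac{1}{80} + 4086 \cdot \frac{1}{4446} = - \frac{611}{20} + \frac{227}{247} = - \frac{146377}{4940}$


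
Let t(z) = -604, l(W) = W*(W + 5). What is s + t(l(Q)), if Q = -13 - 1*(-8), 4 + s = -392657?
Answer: -393265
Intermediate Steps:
s = -392661 (s = -4 - 392657 = -392661)
Q = -5 (Q = -13 + 8 = -5)
l(W) = W*(5 + W)
s + t(l(Q)) = -392661 - 604 = -393265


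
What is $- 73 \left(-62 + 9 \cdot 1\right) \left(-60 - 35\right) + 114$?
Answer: $-367441$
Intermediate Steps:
$- 73 \left(-62 + 9 \cdot 1\right) \left(-60 - 35\right) + 114 = - 73 \left(-62 + 9\right) \left(-95\right) + 114 = - 73 \left(\left(-53\right) \left(-95\right)\right) + 114 = \left(-73\right) 5035 + 114 = -367555 + 114 = -367441$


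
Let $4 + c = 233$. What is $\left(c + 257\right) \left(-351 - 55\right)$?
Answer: $-197316$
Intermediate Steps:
$c = 229$ ($c = -4 + 233 = 229$)
$\left(c + 257\right) \left(-351 - 55\right) = \left(229 + 257\right) \left(-351 - 55\right) = 486 \left(-406\right) = -197316$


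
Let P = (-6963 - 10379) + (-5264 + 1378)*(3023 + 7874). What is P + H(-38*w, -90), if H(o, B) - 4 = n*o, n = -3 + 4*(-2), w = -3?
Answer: -42364334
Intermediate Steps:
P = -42363084 (P = -17342 - 3886*10897 = -17342 - 42345742 = -42363084)
n = -11 (n = -3 - 8 = -11)
H(o, B) = 4 - 11*o
P + H(-38*w, -90) = -42363084 + (4 - (-418)*(-3)) = -42363084 + (4 - 11*114) = -42363084 + (4 - 1254) = -42363084 - 1250 = -42364334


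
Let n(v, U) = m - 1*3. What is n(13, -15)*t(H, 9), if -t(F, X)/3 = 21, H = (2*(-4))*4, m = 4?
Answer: -63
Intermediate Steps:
H = -32 (H = -8*4 = -32)
n(v, U) = 1 (n(v, U) = 4 - 1*3 = 4 - 3 = 1)
t(F, X) = -63 (t(F, X) = -3*21 = -63)
n(13, -15)*t(H, 9) = 1*(-63) = -63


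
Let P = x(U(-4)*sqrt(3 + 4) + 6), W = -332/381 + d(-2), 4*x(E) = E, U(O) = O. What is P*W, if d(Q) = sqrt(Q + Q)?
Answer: -(3 - 2*sqrt(7))*(166 - 381*I)/381 ≈ 0.9984 - 2.2915*I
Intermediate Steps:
x(E) = E/4
d(Q) = sqrt(2)*sqrt(Q) (d(Q) = sqrt(2*Q) = sqrt(2)*sqrt(Q))
W = -332/381 + 2*I (W = -332/381 + sqrt(2)*sqrt(-2) = -332*1/381 + sqrt(2)*(I*sqrt(2)) = -332/381 + 2*I ≈ -0.87139 + 2.0*I)
P = 3/2 - sqrt(7) (P = (-4*sqrt(3 + 4) + 6)/4 = (-4*sqrt(7) + 6)/4 = (6 - 4*sqrt(7))/4 = 3/2 - sqrt(7) ≈ -1.1458)
P*W = (3/2 - sqrt(7))*(-332/381 + 2*I) = (-332/381 + 2*I)*(3/2 - sqrt(7))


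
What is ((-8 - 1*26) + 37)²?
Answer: 9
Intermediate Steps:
((-8 - 1*26) + 37)² = ((-8 - 26) + 37)² = (-34 + 37)² = 3² = 9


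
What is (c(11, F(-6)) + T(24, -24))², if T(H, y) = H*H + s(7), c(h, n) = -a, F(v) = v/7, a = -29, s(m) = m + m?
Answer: 383161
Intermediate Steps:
s(m) = 2*m
F(v) = v/7 (F(v) = v*(⅐) = v/7)
c(h, n) = 29 (c(h, n) = -1*(-29) = 29)
T(H, y) = 14 + H² (T(H, y) = H*H + 2*7 = H² + 14 = 14 + H²)
(c(11, F(-6)) + T(24, -24))² = (29 + (14 + 24²))² = (29 + (14 + 576))² = (29 + 590)² = 619² = 383161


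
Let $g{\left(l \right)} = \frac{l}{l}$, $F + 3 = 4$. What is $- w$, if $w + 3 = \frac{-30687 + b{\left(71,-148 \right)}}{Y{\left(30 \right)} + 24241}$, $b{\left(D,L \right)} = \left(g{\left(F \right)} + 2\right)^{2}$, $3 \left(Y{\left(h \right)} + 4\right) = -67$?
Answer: $\frac{154983}{36322} \approx 4.2669$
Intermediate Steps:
$F = 1$ ($F = -3 + 4 = 1$)
$g{\left(l \right)} = 1$
$Y{\left(h \right)} = - \frac{79}{3}$ ($Y{\left(h \right)} = -4 + \frac{1}{3} \left(-67\right) = -4 - \frac{67}{3} = - \frac{79}{3}$)
$b{\left(D,L \right)} = 9$ ($b{\left(D,L \right)} = \left(1 + 2\right)^{2} = 3^{2} = 9$)
$w = - \frac{154983}{36322}$ ($w = -3 + \frac{-30687 + 9}{- \frac{79}{3} + 24241} = -3 - \frac{30678}{\frac{72644}{3}} = -3 - \frac{46017}{36322} = - \frac{154983}{36322} \approx -4.2669$)
$- w = \left(-1\right) \left(- \frac{154983}{36322}\right) = \frac{154983}{36322}$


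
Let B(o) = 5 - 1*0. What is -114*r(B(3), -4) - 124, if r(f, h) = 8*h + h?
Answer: 3980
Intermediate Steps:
B(o) = 5 (B(o) = 5 + 0 = 5)
r(f, h) = 9*h
-114*r(B(3), -4) - 124 = -1026*(-4) - 124 = -114*(-36) - 124 = 4104 - 124 = 3980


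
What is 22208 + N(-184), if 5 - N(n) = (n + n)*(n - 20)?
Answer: -52859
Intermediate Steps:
N(n) = 5 - 2*n*(-20 + n) (N(n) = 5 - (n + n)*(n - 20) = 5 - 2*n*(-20 + n))
22208 + N(-184) = 22208 + (5 - 2*(-184)**2 + 40*(-184)) = 22208 + (5 - 2*33856 - 7360) = 22208 + (5 - 67712 - 7360) = 22208 - 75067 = -52859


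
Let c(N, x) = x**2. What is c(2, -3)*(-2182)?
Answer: -19638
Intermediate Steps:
c(2, -3)*(-2182) = (-3)**2*(-2182) = 9*(-2182) = -19638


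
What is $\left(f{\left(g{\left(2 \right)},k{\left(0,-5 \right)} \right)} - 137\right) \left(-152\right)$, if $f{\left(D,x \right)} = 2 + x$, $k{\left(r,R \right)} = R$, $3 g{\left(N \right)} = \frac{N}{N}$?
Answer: $21280$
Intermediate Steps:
$g{\left(N \right)} = \frac{1}{3}$ ($g{\left(N \right)} = \frac{N \frac{1}{N}}{3} = \frac{1}{3} \cdot 1 = \frac{1}{3}$)
$\left(f{\left(g{\left(2 \right)},k{\left(0,-5 \right)} \right)} - 137\right) \left(-152\right) = \left(\left(2 - 5\right) - 137\right) \left(-152\right) = \left(-3 - 137\right) \left(-152\right) = \left(-140\right) \left(-152\right) = 21280$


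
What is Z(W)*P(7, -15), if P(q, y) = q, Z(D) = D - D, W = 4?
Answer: 0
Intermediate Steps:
Z(D) = 0
Z(W)*P(7, -15) = 0*7 = 0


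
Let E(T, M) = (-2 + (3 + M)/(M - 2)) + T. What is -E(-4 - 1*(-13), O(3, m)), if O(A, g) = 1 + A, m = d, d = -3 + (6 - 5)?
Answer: -21/2 ≈ -10.500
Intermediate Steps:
d = -2 (d = -3 + 1 = -2)
m = -2
E(T, M) = -2 + T + (3 + M)/(-2 + M) (E(T, M) = (-2 + (3 + M)/(-2 + M)) + T = -2 + T + (3 + M)/(-2 + M))
-E(-4 - 1*(-13), O(3, m)) = -(7 - (1 + 3) - 2*(-4 - 1*(-13)) + (1 + 3)*(-4 - 1*(-13)))/(-2 + (1 + 3)) = -(7 - 1*4 - 2*(-4 + 13) + 4*(-4 + 13))/(-2 + 4) = -(7 - 4 - 2*9 + 4*9)/2 = -(7 - 4 - 18 + 36)/2 = -21/2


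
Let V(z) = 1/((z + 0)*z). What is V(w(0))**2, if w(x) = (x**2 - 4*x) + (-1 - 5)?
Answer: 1/1296 ≈ 0.00077160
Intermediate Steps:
w(x) = -6 + x**2 - 4*x (w(x) = (x**2 - 4*x) - 6 = -6 + x**2 - 4*x)
V(z) = z**(-2) (V(z) = 1/(z*z) = z**(-2))
V(w(0))**2 = ((-6 + 0**2 - 4*0)**(-2))**2 = ((-6 + 0 + 0)**(-2))**2 = ((-6)**(-2))**2 = (1/36)**2 = 1/1296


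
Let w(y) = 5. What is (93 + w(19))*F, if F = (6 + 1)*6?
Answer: 4116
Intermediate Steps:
F = 42 (F = 7*6 = 42)
(93 + w(19))*F = (93 + 5)*42 = 98*42 = 4116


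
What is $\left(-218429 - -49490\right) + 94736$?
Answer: $-74203$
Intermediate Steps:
$\left(-218429 - -49490\right) + 94736 = \left(-218429 + 49490\right) + 94736 = -168939 + 94736 = -74203$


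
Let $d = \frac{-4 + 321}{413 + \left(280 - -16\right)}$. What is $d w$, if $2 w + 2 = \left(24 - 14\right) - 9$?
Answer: $- \frac{317}{1418} \approx -0.22355$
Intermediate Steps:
$d = \frac{317}{709}$ ($d = \frac{317}{413 + \left(280 + 16\right)} = \frac{317}{413 + 296} = \frac{317}{709} \approx 0.44711$)
$w = - \frac{1}{2}$ ($w = -1 + \frac{\left(24 - 14\right) - 9}{2} = -1 + \frac{10 - 9}{2} = -1 + \frac{1}{2} \cdot 1 = -1 + \frac{1}{2} = - \frac{1}{2} \approx -0.5$)
$d w = \frac{317}{709} \left(- \frac{1}{2}\right) = - \frac{317}{1418}$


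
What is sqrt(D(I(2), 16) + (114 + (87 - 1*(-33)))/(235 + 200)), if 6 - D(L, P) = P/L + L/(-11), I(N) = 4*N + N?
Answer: sqrt(14874970)/1595 ≈ 2.4181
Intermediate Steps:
I(N) = 5*N
D(L, P) = 6 + L/11 - P/L (D(L, P) = 6 - (P/L + L/(-11)) = 6 - (P/L + L*(-1/11)) = 6 - (P/L - L/11) = 6 - (-L/11 + P/L) = 6 + (L/11 - P/L) = 6 + L/11 - P/L)
sqrt(D(I(2), 16) + (114 + (87 - 1*(-33)))/(235 + 200)) = sqrt((6 + (5*2)/11 - 1*16/5*2) + (114 + (87 - 1*(-33)))/(235 + 200)) = sqrt((6 + (1/11)*10 - 1*16/10) + (114 + (87 + 33))/435) = sqrt((6 + 10/11 - 1*16*1/10) + (114 + 120)*(1/435)) = sqrt((6 + 10/11 - 8/5) + 234*(1/435)) = sqrt(292/55 + 78/145) = sqrt(9326/1595) = sqrt(14874970)/1595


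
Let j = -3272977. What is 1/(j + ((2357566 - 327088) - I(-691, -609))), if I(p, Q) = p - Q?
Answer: -1/1242417 ≈ -8.0488e-7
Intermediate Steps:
1/(j + ((2357566 - 327088) - I(-691, -609))) = 1/(-3272977 + ((2357566 - 327088) - (-691 - 1*(-609)))) = 1/(-3272977 + (2030478 - (-691 + 609))) = 1/(-3272977 + (2030478 - 1*(-82))) = 1/(-3272977 + (2030478 + 82)) = 1/(-3272977 + 2030560) = 1/(-1242417) = -1/1242417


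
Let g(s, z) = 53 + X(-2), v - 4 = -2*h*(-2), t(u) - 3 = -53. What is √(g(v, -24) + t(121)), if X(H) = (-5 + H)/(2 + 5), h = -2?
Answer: √2 ≈ 1.4142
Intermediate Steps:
t(u) = -50 (t(u) = 3 - 53 = -50)
X(H) = -5/7 + H/7 (X(H) = (-5 + H)/7 = (-5 + H)*(⅐) = -5/7 + H/7)
v = -4 (v = 4 - 2*(-2)*(-2) = 4 + 4*(-2) = 4 - 8 = -4)
g(s, z) = 52 (g(s, z) = 53 + (-5/7 + (⅐)*(-2)) = 53 + (-5/7 - 2/7) = 53 - 1 = 52)
√(g(v, -24) + t(121)) = √(52 - 50) = √2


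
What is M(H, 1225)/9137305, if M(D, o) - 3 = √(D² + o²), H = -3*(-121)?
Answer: 3/9137305 + √1632394/9137305 ≈ 0.00014016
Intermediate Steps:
H = 363
M(D, o) = 3 + √(D² + o²)
M(H, 1225)/9137305 = (3 + √(363² + 1225²))/9137305 = (3 + √(131769 + 1500625))*(1/9137305) = (3 + √1632394)*(1/9137305) = 3/9137305 + √1632394/9137305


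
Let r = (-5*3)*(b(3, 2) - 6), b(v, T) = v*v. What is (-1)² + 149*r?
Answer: -6704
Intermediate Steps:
b(v, T) = v²
r = -45 (r = (-5*3)*(3² - 6) = -15*(9 - 6) = -15*3 = -45)
(-1)² + 149*r = (-1)² + 149*(-45) = 1 - 6705 = -6704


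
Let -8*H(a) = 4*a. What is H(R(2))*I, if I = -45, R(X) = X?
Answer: 45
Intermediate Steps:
H(a) = -a/2
H(R(2))*I = -1/2*2*(-45) = -1*(-45) = 45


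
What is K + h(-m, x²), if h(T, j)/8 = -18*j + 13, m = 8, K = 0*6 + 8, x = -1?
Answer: -32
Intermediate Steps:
K = 8 (K = 0 + 8 = 8)
h(T, j) = 104 - 144*j (h(T, j) = 8*(-18*j + 13) = 8*(13 - 18*j) = 104 - 144*j)
K + h(-m, x²) = 8 + (104 - 144*(-1)²) = 8 + (104 - 144*1) = 8 + (104 - 144) = 8 - 40 = -32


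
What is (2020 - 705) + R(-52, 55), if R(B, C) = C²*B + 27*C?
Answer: -154500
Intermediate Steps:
R(B, C) = 27*C + B*C² (R(B, C) = B*C² + 27*C = 27*C + B*C²)
(2020 - 705) + R(-52, 55) = (2020 - 705) + 55*(27 - 52*55) = 1315 + 55*(27 - 2860) = 1315 + 55*(-2833) = 1315 - 155815 = -154500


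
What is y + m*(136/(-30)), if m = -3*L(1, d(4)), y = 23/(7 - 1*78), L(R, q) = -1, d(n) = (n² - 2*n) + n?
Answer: -4943/355 ≈ -13.924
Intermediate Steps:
d(n) = n² - n
y = -23/71 (y = 23/(7 - 78) = 23/(-71) = 23*(-1/71) = -23/71 ≈ -0.32394)
m = 3 (m = -3*(-1) = 3)
y + m*(136/(-30)) = -23/71 + 3*(136/(-30)) = -23/71 + 3*(136*(-1/30)) = -23/71 + 3*(-68/15) = -23/71 - 68/5 = -4943/355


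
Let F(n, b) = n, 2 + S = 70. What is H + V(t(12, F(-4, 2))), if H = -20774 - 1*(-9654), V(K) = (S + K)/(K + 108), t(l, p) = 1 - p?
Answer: -1256487/113 ≈ -11119.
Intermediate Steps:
S = 68 (S = -2 + 70 = 68)
V(K) = (68 + K)/(108 + K) (V(K) = (68 + K)/(K + 108) = (68 + K)/(108 + K))
H = -11120 (H = -20774 + 9654 = -11120)
H + V(t(12, F(-4, 2))) = -11120 + (68 + (1 - 1*(-4)))/(108 + (1 - 1*(-4))) = -11120 + (68 + (1 + 4))/(108 + (1 + 4)) = -11120 + (68 + 5)/(108 + 5) = -11120 + 73/113 = -1256487/113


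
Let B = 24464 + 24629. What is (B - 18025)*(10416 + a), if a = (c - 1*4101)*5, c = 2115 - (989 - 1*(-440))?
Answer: -206881812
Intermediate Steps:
B = 49093
c = 686 (c = 2115 - (989 + 440) = 2115 - 1*1429 = 2115 - 1429 = 686)
a = -17075 (a = (686 - 1*4101)*5 = (686 - 4101)*5 = -3415*5 = -17075)
(B - 18025)*(10416 + a) = (49093 - 18025)*(10416 - 17075) = 31068*(-6659) = -206881812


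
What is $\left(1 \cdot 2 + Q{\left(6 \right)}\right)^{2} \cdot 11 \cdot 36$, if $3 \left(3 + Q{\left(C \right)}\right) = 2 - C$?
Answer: $2156$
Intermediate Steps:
$Q{\left(C \right)} = - \frac{7}{3} - \frac{C}{3}$ ($Q{\left(C \right)} = -3 + \frac{2 - C}{3} = -3 - \left(- \frac{2}{3} + \frac{C}{3}\right) = - \frac{7}{3} - \frac{C}{3}$)
$\left(1 \cdot 2 + Q{\left(6 \right)}\right)^{2} \cdot 11 \cdot 36 = \left(1 \cdot 2 - \frac{13}{3}\right)^{2} \cdot 11 \cdot 36 = \left(2 - \frac{13}{3}\right)^{2} \cdot 11 \cdot 36 = \left(- \frac{7}{3}\right)^{2} \cdot 11 \cdot 36 = \frac{49}{9} \cdot 11 \cdot 36 = \frac{539}{9} \cdot 36 = 2156$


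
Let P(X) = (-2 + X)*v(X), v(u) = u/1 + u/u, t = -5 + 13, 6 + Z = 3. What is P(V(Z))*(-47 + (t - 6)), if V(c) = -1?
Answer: 0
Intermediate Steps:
Z = -3 (Z = -6 + 3 = -3)
t = 8
v(u) = 1 + u (v(u) = u*1 + 1 = u + 1 = 1 + u)
P(X) = (1 + X)*(-2 + X) (P(X) = (-2 + X)*(1 + X) = (1 + X)*(-2 + X))
P(V(Z))*(-47 + (t - 6)) = ((1 - 1)*(-2 - 1))*(-47 + (8 - 6)) = (0*(-3))*(-47 + 2) = 0*(-45) = 0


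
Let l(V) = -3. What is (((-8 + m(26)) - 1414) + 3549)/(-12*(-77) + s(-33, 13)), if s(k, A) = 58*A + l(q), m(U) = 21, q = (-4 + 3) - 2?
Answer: 2148/1675 ≈ 1.2824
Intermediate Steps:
q = -3 (q = -1 - 2 = -3)
s(k, A) = -3 + 58*A (s(k, A) = 58*A - 3 = -3 + 58*A)
(((-8 + m(26)) - 1414) + 3549)/(-12*(-77) + s(-33, 13)) = (((-8 + 21) - 1414) + 3549)/(-12*(-77) + (-3 + 58*13)) = ((13 - 1414) + 3549)/(924 + (-3 + 754)) = (-1401 + 3549)/(924 + 751) = 2148/1675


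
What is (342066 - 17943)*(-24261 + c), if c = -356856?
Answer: -123528785391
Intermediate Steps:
(342066 - 17943)*(-24261 + c) = (342066 - 17943)*(-24261 - 356856) = 324123*(-381117) = -123528785391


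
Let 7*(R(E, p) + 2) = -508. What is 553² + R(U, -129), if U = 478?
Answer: 2140141/7 ≈ 3.0573e+5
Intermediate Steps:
R(E, p) = -522/7 (R(E, p) = -2 + (⅐)*(-508) = -2 - 508/7 = -522/7)
553² + R(U, -129) = 553² - 522/7 = 305809 - 522/7 = 2140141/7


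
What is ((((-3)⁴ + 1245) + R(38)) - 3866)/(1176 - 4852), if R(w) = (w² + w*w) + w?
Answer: -193/1838 ≈ -0.10501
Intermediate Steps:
R(w) = w + 2*w² (R(w) = (w² + w²) + w = 2*w² + w = w + 2*w²)
((((-3)⁴ + 1245) + R(38)) - 3866)/(1176 - 4852) = ((((-3)⁴ + 1245) + 38*(1 + 2*38)) - 3866)/(1176 - 4852) = (((81 + 1245) + 38*(1 + 76)) - 3866)/(-3676) = ((1326 + 38*77) - 3866)*(-1/3676) = ((1326 + 2926) - 3866)*(-1/3676) = (4252 - 3866)*(-1/3676) = 386*(-1/3676) = -193/1838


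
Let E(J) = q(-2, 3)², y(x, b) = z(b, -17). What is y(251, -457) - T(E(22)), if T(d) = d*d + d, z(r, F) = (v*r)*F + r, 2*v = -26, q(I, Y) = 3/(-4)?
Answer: -25972449/256 ≈ -1.0145e+5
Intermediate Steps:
q(I, Y) = -¾ (q(I, Y) = 3*(-¼) = -¾)
v = -13 (v = (½)*(-26) = -13)
z(r, F) = r - 13*F*r (z(r, F) = (-13*r)*F + r = -13*F*r + r = r - 13*F*r)
y(x, b) = 222*b (y(x, b) = b*(1 - 13*(-17)) = b*(1 + 221) = b*222 = 222*b)
E(J) = 9/16 (E(J) = (-¾)² = 9/16)
T(d) = d + d² (T(d) = d² + d = d + d²)
y(251, -457) - T(E(22)) = 222*(-457) - 9*(1 + 9/16)/16 = -101454 - 9*25/(16*16) = -101454 - 1*225/256 = -101454 - 225/256 = -25972449/256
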